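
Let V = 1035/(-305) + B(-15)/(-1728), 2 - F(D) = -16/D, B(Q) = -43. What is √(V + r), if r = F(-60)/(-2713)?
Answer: I*√11958885238560495/59577480 ≈ 1.8355*I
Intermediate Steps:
F(D) = 2 + 16/D (F(D) = 2 - (-16)/D = 2 + 16/D)
r = -26/40695 (r = (2 + 16/(-60))/(-2713) = (2 + 16*(-1/60))*(-1/2713) = (2 - 4/15)*(-1/2713) = (26/15)*(-1/2713) = -26/40695 ≈ -0.00063890)
V = -355073/105408 (V = 1035/(-305) - 43/(-1728) = 1035*(-1/305) - 43*(-1/1728) = -207/61 + 43/1728 = -355073/105408 ≈ -3.3686)
√(V + r) = √(-355073/105408 - 26/40695) = √(-4817478781/1429859520) = I*√11958885238560495/59577480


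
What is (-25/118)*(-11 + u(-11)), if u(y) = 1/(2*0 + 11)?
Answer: 1500/649 ≈ 2.3112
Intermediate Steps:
u(y) = 1/11 (u(y) = 1/(0 + 11) = 1/11)
(-25/118)*(-11 + u(-11)) = (-25/118)*(-11 + 1/11) = -25*1/118*(-120/11) = -25/118*(-120/11) = 1500/649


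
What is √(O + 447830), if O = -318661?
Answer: √129169 ≈ 359.40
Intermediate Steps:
√(O + 447830) = √(-318661 + 447830) = √129169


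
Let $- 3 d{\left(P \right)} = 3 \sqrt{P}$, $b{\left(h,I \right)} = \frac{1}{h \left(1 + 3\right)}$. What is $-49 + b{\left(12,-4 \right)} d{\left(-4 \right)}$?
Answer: $-49 - \frac{i}{24} \approx -49.0 - 0.041667 i$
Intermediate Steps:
$b{\left(h,I \right)} = \frac{1}{4 h}$ ($b{\left(h,I \right)} = \frac{1}{h 4} = \frac{1}{4 h}$)
$d{\left(P \right)} = - \sqrt{P}$ ($d{\left(P \right)} = - \frac{3 \sqrt{P}}{3} = - \sqrt{P}$)
$-49 + b{\left(12,-4 \right)} d{\left(-4 \right)} = -49 + \frac{1}{4 \cdot 12} \left(- \sqrt{-4}\right) = -49 + \frac{1}{4} \cdot \frac{1}{12} \left(- 2 i\right) = -49 + \frac{\left(-2\right) i}{48} = -49 - \frac{i}{24}$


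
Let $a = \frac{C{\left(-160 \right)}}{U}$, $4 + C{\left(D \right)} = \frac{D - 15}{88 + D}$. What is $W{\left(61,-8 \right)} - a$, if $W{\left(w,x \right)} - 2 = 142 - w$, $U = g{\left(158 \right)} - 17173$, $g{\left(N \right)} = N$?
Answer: $\frac{101681527}{1225080} \approx 83.0$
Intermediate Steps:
$U = -17015$ ($U = 158 - 17173 = -17015$)
$C{\left(D \right)} = -4 + \frac{-15 + D}{88 + D}$ ($C{\left(D \right)} = -4 + \frac{D - 15}{88 + D} = -4 + \frac{-15 + D}{88 + D}$)
$W{\left(w,x \right)} = 144 - w$ ($W{\left(w,x \right)} = 2 - \left(-142 + w\right) = 144 - w$)
$a = \frac{113}{1225080}$ ($a = \frac{\frac{1}{88 - 160} \left(-367 - -480\right)}{-17015} = \frac{-367 + 480}{-72} \left(- \frac{1}{17015}\right) = \left(- \frac{1}{72}\right) 113 \left(- \frac{1}{17015}\right) = \left(- \frac{113}{72}\right) \left(- \frac{1}{17015}\right) = \frac{113}{1225080} \approx 9.2239 \cdot 10^{-5}$)
$W{\left(61,-8 \right)} - a = \left(144 - 61\right) - \frac{113}{1225080} = 83 - \frac{113}{1225080} = \frac{101681527}{1225080}$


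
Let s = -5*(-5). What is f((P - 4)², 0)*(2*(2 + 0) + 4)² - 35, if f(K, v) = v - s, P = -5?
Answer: -1635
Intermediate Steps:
s = 25
f(K, v) = -25 + v (f(K, v) = v - 1*25 = v - 25 = -25 + v)
f((P - 4)², 0)*(2*(2 + 0) + 4)² - 35 = (-25 + 0)*(2*(2 + 0) + 4)² - 35 = -25*(2*2 + 4)² - 35 = -25*(4 + 4)² - 35 = -25*8² - 35 = -25*64 - 35 = -1600 - 35 = -1635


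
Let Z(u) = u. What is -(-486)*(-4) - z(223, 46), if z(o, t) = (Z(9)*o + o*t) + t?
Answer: -14255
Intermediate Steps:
z(o, t) = t + 9*o + o*t (z(o, t) = (9*o + o*t) + t = t + 9*o + o*t)
-(-486)*(-4) - z(223, 46) = -(-486)*(-4) - (46 + 9*223 + 223*46) = -6*324 - (46 + 2007 + 10258) = -1944 - 1*12311 = -1944 - 12311 = -14255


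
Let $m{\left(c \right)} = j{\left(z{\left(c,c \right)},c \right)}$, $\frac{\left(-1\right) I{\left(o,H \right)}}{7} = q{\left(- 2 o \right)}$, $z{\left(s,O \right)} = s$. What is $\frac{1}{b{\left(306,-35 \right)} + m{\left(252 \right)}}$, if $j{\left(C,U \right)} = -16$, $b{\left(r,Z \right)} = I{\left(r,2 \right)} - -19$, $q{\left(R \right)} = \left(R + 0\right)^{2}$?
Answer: $- \frac{1}{2621805} \approx -3.8142 \cdot 10^{-7}$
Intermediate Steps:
$q{\left(R \right)} = R^{2}$
$I{\left(o,H \right)} = - 28 o^{2}$ ($I{\left(o,H \right)} = - 7 \left(- 2 o\right)^{2} = - 7 \cdot 4 o^{2} = - 28 o^{2}$)
$b{\left(r,Z \right)} = 19 - 28 r^{2}$ ($b{\left(r,Z \right)} = - 28 r^{2} - -19 = - 28 r^{2} + 19 = 19 - 28 r^{2}$)
$m{\left(c \right)} = -16$
$\frac{1}{b{\left(306,-35 \right)} + m{\left(252 \right)}} = \frac{1}{\left(19 - 28 \cdot 306^{2}\right) - 16} = \frac{1}{\left(19 - 2621808\right) - 16} = \frac{1}{-2621789 - 16} = \frac{1}{-2621805} = - \frac{1}{2621805}$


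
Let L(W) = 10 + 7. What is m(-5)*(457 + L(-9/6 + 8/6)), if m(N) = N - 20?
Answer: -11850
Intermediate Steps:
L(W) = 17
m(N) = -20 + N
m(-5)*(457 + L(-9/6 + 8/6)) = (-20 - 5)*(457 + 17) = -25*474 = -11850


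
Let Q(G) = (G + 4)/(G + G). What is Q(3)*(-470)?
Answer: -1645/3 ≈ -548.33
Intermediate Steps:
Q(G) = (4 + G)/(2*G) (Q(G) = (4 + G)/((2*G)) = (4 + G)*(1/(2*G)) = (4 + G)/(2*G))
Q(3)*(-470) = ((½)*(4 + 3)/3)*(-470) = ((½)*(⅓)*7)*(-470) = (7/6)*(-470) = -1645/3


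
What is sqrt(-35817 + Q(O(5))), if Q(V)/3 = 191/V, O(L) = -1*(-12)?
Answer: I*sqrt(143077)/2 ≈ 189.13*I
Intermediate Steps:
O(L) = 12
Q(V) = 573/V (Q(V) = 3*(191/V) = 573/V)
sqrt(-35817 + Q(O(5))) = sqrt(-35817 + 573/12) = sqrt(-35817 + 573*(1/12)) = sqrt(-35817 + 191/4) = sqrt(-143077/4) = I*sqrt(143077)/2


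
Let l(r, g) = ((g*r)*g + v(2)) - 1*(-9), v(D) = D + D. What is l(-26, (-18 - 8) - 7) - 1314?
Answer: -29615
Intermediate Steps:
v(D) = 2*D
l(r, g) = 13 + r*g² (l(r, g) = ((g*r)*g + 2*2) - 1*(-9) = (r*g² + 4) + 9 = (4 + r*g²) + 9 = 13 + r*g²)
l(-26, (-18 - 8) - 7) - 1314 = (13 - 26*((-18 - 8) - 7)²) - 1314 = (13 - 26*(-26 - 7)²) - 1314 = (13 - 26*(-33)²) - 1314 = (13 - 26*1089) - 1314 = (13 - 28314) - 1314 = -28301 - 1314 = -29615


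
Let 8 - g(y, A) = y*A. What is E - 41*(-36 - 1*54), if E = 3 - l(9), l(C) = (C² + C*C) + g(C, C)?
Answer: 3604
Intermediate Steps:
g(y, A) = 8 - A*y (g(y, A) = 8 - y*A = 8 - A*y)
l(C) = 8 + C² (l(C) = (C² + C*C) + (8 - C*C) = (C² + C²) + (8 - C²) = 2*C² + (8 - C²) = 8 + C²)
E = -86 (E = 3 - (8 + 9²) = 3 - (8 + 81) = 3 - 1*89 = 3 - 89 = -86)
E - 41*(-36 - 1*54) = -86 - 41*(-36 - 1*54) = -86 - 41*(-36 - 54) = -86 - 41*(-90) = -86 + 3690 = 3604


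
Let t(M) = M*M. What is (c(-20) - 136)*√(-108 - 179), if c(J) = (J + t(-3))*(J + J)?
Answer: 304*I*√287 ≈ 5150.1*I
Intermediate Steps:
t(M) = M²
c(J) = 2*J*(9 + J) (c(J) = (J + (-3)²)*(J + J) = (J + 9)*(2*J) = (9 + J)*(2*J) = 2*J*(9 + J))
(c(-20) - 136)*√(-108 - 179) = (2*(-20)*(9 - 20) - 136)*√(-108 - 179) = (2*(-20)*(-11) - 136)*√(-287) = (440 - 136)*(I*√287) = 304*(I*√287) = 304*I*√287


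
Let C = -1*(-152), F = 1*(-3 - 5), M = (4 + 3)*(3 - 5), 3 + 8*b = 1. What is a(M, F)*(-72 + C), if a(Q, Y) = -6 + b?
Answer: -500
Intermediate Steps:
b = -1/4 (b = -3/8 + (1/8)*1 = -3/8 + 1/8 = -1/4 ≈ -0.25000)
M = -14 (M = 7*(-2) = -14)
F = -8 (F = 1*(-8) = -8)
a(Q, Y) = -25/4 (a(Q, Y) = -6 - 1/4 = -25/4)
C = 152
a(M, F)*(-72 + C) = -25*(-72 + 152)/4 = -25/4*80 = -500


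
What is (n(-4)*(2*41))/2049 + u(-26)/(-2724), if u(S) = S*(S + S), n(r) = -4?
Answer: -101770/155041 ≈ -0.65641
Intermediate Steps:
u(S) = 2*S² (u(S) = S*(2*S) = 2*S²)
(n(-4)*(2*41))/2049 + u(-26)/(-2724) = -8*41/2049 + (2*(-26)²)/(-2724) = -4*82*(1/2049) + (2*676)*(-1/2724) = -328*1/2049 + 1352*(-1/2724) = -328/2049 - 338/681 = -101770/155041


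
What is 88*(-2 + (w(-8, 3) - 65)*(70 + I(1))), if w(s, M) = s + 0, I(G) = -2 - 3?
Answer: -417736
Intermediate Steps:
I(G) = -5
w(s, M) = s
88*(-2 + (w(-8, 3) - 65)*(70 + I(1))) = 88*(-2 + (-8 - 65)*(70 - 5)) = 88*(-2 - 73*65) = 88*(-2 - 4745) = 88*(-4747) = -417736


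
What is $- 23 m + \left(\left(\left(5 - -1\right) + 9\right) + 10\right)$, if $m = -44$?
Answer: $1037$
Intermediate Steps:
$- 23 m + \left(\left(\left(5 - -1\right) + 9\right) + 10\right) = \left(-23\right) \left(-44\right) + \left(\left(\left(5 - -1\right) + 9\right) + 10\right) = 1012 + \left(\left(\left(5 + 1\right) + 9\right) + 10\right) = 1012 + \left(\left(6 + 9\right) + 10\right) = 1012 + \left(15 + 10\right) = 1012 + 25 = 1037$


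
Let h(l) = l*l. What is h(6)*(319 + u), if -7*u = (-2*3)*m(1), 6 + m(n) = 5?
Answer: 80172/7 ≈ 11453.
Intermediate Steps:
m(n) = -1 (m(n) = -6 + 5 = -1)
h(l) = l²
u = -6/7 (u = -(-2*3)*(-1)/7 = -(-6)*(-1)/7 = -⅐*6 = -6/7 ≈ -0.85714)
h(6)*(319 + u) = 6²*(319 - 6/7) = 36*(2227/7) = 80172/7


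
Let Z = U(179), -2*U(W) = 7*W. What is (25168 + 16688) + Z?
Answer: 82459/2 ≈ 41230.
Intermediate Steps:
U(W) = -7*W/2
Z = -1253/2 (Z = -7/2*179 = -1253/2 ≈ -626.50)
(25168 + 16688) + Z = (25168 + 16688) - 1253/2 = 41856 - 1253/2 = 82459/2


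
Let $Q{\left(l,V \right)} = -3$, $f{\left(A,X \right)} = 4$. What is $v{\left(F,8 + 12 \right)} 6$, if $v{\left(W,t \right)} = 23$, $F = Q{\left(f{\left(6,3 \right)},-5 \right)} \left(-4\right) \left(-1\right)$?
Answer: $138$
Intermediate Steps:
$F = -12$ ($F = \left(-3\right) \left(-4\right) \left(-1\right) = 12 \left(-1\right) = -12$)
$v{\left(F,8 + 12 \right)} 6 = 23 \cdot 6 = 138$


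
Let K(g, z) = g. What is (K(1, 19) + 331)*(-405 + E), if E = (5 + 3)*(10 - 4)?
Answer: -118524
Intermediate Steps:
E = 48 (E = 8*6 = 48)
(K(1, 19) + 331)*(-405 + E) = (1 + 331)*(-405 + 48) = 332*(-357) = -118524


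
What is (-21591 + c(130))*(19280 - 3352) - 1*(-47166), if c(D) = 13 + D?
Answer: -341576578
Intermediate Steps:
(-21591 + c(130))*(19280 - 3352) - 1*(-47166) = (-21591 + (13 + 130))*(19280 - 3352) - 1*(-47166) = (-21591 + 143)*15928 + 47166 = -21448*15928 + 47166 = -341623744 + 47166 = -341576578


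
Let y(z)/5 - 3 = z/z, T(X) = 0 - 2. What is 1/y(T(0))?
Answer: 1/20 ≈ 0.050000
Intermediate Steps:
T(X) = -2
y(z) = 20 (y(z) = 15 + 5*(z/z) = 15 + 5*1 = 15 + 5 = 20)
1/y(T(0)) = 1/20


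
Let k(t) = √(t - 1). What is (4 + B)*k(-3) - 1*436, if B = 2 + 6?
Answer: -436 + 24*I ≈ -436.0 + 24.0*I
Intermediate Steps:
B = 8
k(t) = √(-1 + t)
(4 + B)*k(-3) - 1*436 = (4 + 8)*√(-1 - 3) - 1*436 = 12*√(-4) - 436 = 12*(2*I) - 436 = 24*I - 436 = -436 + 24*I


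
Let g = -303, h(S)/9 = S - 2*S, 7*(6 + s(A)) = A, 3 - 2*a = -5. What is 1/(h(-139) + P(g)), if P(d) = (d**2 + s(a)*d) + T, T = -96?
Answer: 7/662262 ≈ 1.0570e-5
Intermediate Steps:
a = 4 (a = 3/2 - 1/2*(-5) = 3/2 + 5/2 = 4)
s(A) = -6 + A/7
h(S) = -9*S (h(S) = 9*(S - 2*S) = 9*(-S) = -9*S)
P(d) = -96 + d**2 - 38*d/7 (P(d) = (d**2 + (-6 + (1/7)*4)*d) - 96 = (d**2 + (-6 + 4/7)*d) - 96 = (d**2 - 38*d/7) - 96 = -96 + d**2 - 38*d/7)
1/(h(-139) + P(g)) = 1/(-9*(-139) + (-96 + (-303)**2 - 38/7*(-303))) = 1/(1251 + (-96 + 91809 + 11514/7)) = 1/(1251 + 653505/7) = 1/(662262/7) = 7/662262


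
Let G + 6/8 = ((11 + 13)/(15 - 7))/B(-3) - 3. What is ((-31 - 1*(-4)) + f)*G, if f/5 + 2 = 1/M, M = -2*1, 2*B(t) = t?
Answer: 1817/8 ≈ 227.13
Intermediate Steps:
B(t) = t/2
M = -2
G = -23/4 (G = -¾ + (((11 + 13)/(15 - 7))/(((½)*(-3))) - 3) = -¾ + ((24/8)/(-3/2) - 3) = -¾ + ((24*(⅛))*(-⅔) - 3) = -¾ + (3*(-⅔) - 3) = -¾ + (-2 - 3) = -¾ - 5 = -23/4 ≈ -5.7500)
f = -25/2 (f = -10 + 5/(-2) = -10 + 5*(-½) = -10 - 5/2 = -25/2 ≈ -12.500)
((-31 - 1*(-4)) + f)*G = ((-31 - 1*(-4)) - 25/2)*(-23/4) = ((-31 + 4) - 25/2)*(-23/4) = (-27 - 25/2)*(-23/4) = -79/2*(-23/4) = 1817/8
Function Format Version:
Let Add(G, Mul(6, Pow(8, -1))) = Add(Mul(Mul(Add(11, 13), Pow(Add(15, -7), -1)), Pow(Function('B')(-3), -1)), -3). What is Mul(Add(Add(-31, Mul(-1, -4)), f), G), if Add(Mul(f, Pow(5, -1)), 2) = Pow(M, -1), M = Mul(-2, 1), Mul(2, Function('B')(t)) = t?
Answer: Rational(1817, 8) ≈ 227.13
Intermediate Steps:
Function('B')(t) = Mul(Rational(1, 2), t)
M = -2
G = Rational(-23, 4) (G = Add(Rational(-3, 4), Add(Mul(Mul(Add(11, 13), Pow(Add(15, -7), -1)), Pow(Mul(Rational(1, 2), -3), -1)), -3)) = Add(Rational(-3, 4), Add(Mul(Mul(24, Pow(8, -1)), Pow(Rational(-3, 2), -1)), -3)) = Add(Rational(-3, 4), Add(Mul(Mul(24, Rational(1, 8)), Rational(-2, 3)), -3)) = Add(Rational(-3, 4), Add(Mul(3, Rational(-2, 3)), -3)) = Add(Rational(-3, 4), Add(-2, -3)) = Add(Rational(-3, 4), -5) = Rational(-23, 4) ≈ -5.7500)
f = Rational(-25, 2) (f = Add(-10, Mul(5, Pow(-2, -1))) = Add(-10, Mul(5, Rational(-1, 2))) = Add(-10, Rational(-5, 2)) = Rational(-25, 2) ≈ -12.500)
Mul(Add(Add(-31, Mul(-1, -4)), f), G) = Mul(Add(Add(-31, Mul(-1, -4)), Rational(-25, 2)), Rational(-23, 4)) = Mul(Add(Add(-31, 4), Rational(-25, 2)), Rational(-23, 4)) = Mul(Add(-27, Rational(-25, 2)), Rational(-23, 4)) = Mul(Rational(-79, 2), Rational(-23, 4)) = Rational(1817, 8)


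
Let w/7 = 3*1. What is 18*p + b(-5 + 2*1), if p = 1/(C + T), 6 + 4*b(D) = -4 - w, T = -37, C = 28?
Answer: -39/4 ≈ -9.7500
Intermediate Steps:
w = 21 (w = 7*(3*1) = 7*3 = 21)
b(D) = -31/4 (b(D) = -3/2 + (-4 - 1*21)/4 = -3/2 + (-4 - 21)/4 = -3/2 + (¼)*(-25) = -3/2 - 25/4 = -31/4)
p = -⅑ (p = 1/(28 - 37) = 1/(-9) = -⅑ ≈ -0.11111)
18*p + b(-5 + 2*1) = 18*(-⅑) - 31/4 = -2 - 31/4 = -39/4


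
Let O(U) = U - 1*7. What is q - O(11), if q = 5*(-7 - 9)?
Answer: -84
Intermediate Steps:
O(U) = -7 + U (O(U) = U - 7 = -7 + U)
q = -80 (q = 5*(-16) = -80)
q - O(11) = -80 - (-7 + 11) = -80 - 1*4 = -80 - 4 = -84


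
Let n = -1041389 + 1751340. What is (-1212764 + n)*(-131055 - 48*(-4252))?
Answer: -36725964333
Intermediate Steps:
n = 709951
(-1212764 + n)*(-131055 - 48*(-4252)) = (-1212764 + 709951)*(-131055 - 48*(-4252)) = -502813*(-131055 + 204096) = -502813*73041 = -36725964333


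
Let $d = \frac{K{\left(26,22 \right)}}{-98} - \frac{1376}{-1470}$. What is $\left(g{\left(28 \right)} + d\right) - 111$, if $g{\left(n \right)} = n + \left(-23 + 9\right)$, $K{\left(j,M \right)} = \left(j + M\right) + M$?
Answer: $- \frac{71132}{735} \approx -96.778$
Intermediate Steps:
$K{\left(j,M \right)} = j + 2 M$ ($K{\left(j,M \right)} = \left(M + j\right) + M = j + 2 M$)
$g{\left(n \right)} = -14 + n$ ($g{\left(n \right)} = n - 14 = -14 + n$)
$d = \frac{163}{735}$ ($d = \frac{26 + 2 \cdot 22}{-98} - \frac{1376}{-1470} = \left(26 + 44\right) \left(- \frac{1}{98}\right) - - \frac{688}{735} = 70 \left(- \frac{1}{98}\right) + \frac{688}{735} = - \frac{5}{7} + \frac{688}{735} = \frac{163}{735} \approx 0.22177$)
$\left(g{\left(28 \right)} + d\right) - 111 = \left(\left(-14 + 28\right) + \frac{163}{735}\right) - 111 = \left(14 + \frac{163}{735}\right) - 111 = \frac{10453}{735} - 111 = - \frac{71132}{735}$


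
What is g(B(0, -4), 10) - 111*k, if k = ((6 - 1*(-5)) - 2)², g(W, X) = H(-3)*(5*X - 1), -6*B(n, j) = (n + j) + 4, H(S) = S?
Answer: -9138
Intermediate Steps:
B(n, j) = -⅔ - j/6 - n/6 (B(n, j) = -((n + j) + 4)/6 = -((j + n) + 4)/6 = -(4 + j + n)/6 = -⅔ - j/6 - n/6)
g(W, X) = 3 - 15*X (g(W, X) = -3*(5*X - 1) = -3*(-1 + 5*X) = 3 - 15*X)
k = 81 (k = ((6 + 5) - 2)² = (11 - 2)² = 9² = 81)
g(B(0, -4), 10) - 111*k = (3 - 15*10) - 111*81 = (3 - 150) - 8991 = -147 - 8991 = -9138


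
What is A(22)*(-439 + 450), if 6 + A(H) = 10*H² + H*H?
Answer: 58498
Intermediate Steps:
A(H) = -6 + 11*H² (A(H) = -6 + (10*H² + H*H) = -6 + (10*H² + H²) = -6 + 11*H²)
A(22)*(-439 + 450) = (-6 + 11*22²)*(-439 + 450) = (-6 + 11*484)*11 = (-6 + 5324)*11 = 5318*11 = 58498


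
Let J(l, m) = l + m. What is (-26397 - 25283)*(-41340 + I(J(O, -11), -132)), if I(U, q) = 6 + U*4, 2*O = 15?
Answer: 2136864640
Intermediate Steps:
O = 15/2 (O = (1/2)*15 = 15/2 ≈ 7.5000)
I(U, q) = 6 + 4*U
(-26397 - 25283)*(-41340 + I(J(O, -11), -132)) = (-26397 - 25283)*(-41340 + (6 + 4*(15/2 - 11))) = -51680*(-41340 + (6 + 4*(-7/2))) = -51680*(-41340 + (6 - 14)) = -51680*(-41340 - 8) = -51680*(-41348) = 2136864640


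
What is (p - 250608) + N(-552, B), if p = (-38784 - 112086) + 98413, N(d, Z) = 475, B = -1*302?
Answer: -302590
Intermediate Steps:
B = -302
p = -52457 (p = -150870 + 98413 = -52457)
(p - 250608) + N(-552, B) = (-52457 - 250608) + 475 = -303065 + 475 = -302590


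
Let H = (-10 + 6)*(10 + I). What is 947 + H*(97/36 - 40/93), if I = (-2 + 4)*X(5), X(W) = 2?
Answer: 228835/279 ≈ 820.20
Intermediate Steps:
I = 4 (I = (-2 + 4)*2 = 2*2 = 4)
H = -56 (H = (-10 + 6)*(10 + 4) = -4*14 = -56)
947 + H*(97/36 - 40/93) = 947 - 56*(97/36 - 40/93) = 947 - 56*2527/1116 = 947 - 35378/279 = 228835/279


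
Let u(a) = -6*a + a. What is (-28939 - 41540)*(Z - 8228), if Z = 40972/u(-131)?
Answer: 376947628272/655 ≈ 5.7549e+8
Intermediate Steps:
u(a) = -5*a
Z = 40972/655 (Z = 40972/((-5*(-131))) = 40972/655 ≈ 62.553)
(-28939 - 41540)*(Z - 8228) = (-28939 - 41540)*(40972/655 - 8228) = -70479*(-5348368/655) = 376947628272/655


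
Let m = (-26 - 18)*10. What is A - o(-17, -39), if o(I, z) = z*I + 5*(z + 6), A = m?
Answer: -938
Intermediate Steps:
m = -440 (m = -44*10 = -440)
A = -440
o(I, z) = 30 + 5*z + I*z (o(I, z) = I*z + 5*(6 + z) = I*z + (30 + 5*z) = 30 + 5*z + I*z)
A - o(-17, -39) = -440 - (30 + 5*(-39) - 17*(-39)) = -440 - (30 - 195 + 663) = -440 - 1*498 = -440 - 498 = -938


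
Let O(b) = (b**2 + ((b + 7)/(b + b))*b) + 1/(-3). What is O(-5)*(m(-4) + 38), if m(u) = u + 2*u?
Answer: 2002/3 ≈ 667.33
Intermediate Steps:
m(u) = 3*u
O(b) = 19/6 + b**2 + b/2 (O(b) = (b**2 + ((7 + b)/((2*b)))*b) - 1/3 = (b**2 + ((7 + b)*(1/(2*b)))*b) - 1/3 = (b**2 + ((7 + b)/(2*b))*b) - 1/3 = (b**2 + (7/2 + b/2)) - 1/3 = (7/2 + b**2 + b/2) - 1/3 = 19/6 + b**2 + b/2)
O(-5)*(m(-4) + 38) = (19/6 + (-5)**2 + (1/2)*(-5))*(3*(-4) + 38) = (19/6 + 25 - 5/2)*(-12 + 38) = (77/3)*26 = 2002/3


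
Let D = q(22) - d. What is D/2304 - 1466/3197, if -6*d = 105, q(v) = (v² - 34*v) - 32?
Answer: -8536057/14731776 ≈ -0.57943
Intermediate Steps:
q(v) = -32 + v² - 34*v
d = -35/2 (d = -⅙*105 = -35/2 ≈ -17.500)
D = -557/2 (D = (-32 + 22² - 34*22) - 1*(-35/2) = (-32 + 484 - 748) + 35/2 = -296 + 35/2 = -557/2 ≈ -278.50)
D/2304 - 1466/3197 = -557/2/2304 - 1466/3197 = -557/2*1/2304 - 1466*1/3197 = -557/4608 - 1466/3197 = -8536057/14731776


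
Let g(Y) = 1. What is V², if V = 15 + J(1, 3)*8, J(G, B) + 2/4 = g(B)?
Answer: 361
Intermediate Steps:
J(G, B) = ½ (J(G, B) = -½ + 1 = ½)
V = 19 (V = 15 + (½)*8 = 15 + 4 = 19)
V² = 19² = 361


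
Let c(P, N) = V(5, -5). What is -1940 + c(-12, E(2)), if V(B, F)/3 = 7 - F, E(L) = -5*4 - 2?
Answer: -1904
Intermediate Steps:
E(L) = -22 (E(L) = -20 - 2 = -22)
V(B, F) = 21 - 3*F (V(B, F) = 3*(7 - F) = 21 - 3*F)
c(P, N) = 36 (c(P, N) = 21 - 3*(-5) = 21 + 15 = 36)
-1940 + c(-12, E(2)) = -1940 + 36 = -1904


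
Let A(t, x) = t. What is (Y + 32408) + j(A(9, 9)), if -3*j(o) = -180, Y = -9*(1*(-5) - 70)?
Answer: 33143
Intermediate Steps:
Y = 675 (Y = -9*(-5 - 70) = -9*(-75) = 675)
j(o) = 60 (j(o) = -⅓*(-180) = 60)
(Y + 32408) + j(A(9, 9)) = (675 + 32408) + 60 = 33083 + 60 = 33143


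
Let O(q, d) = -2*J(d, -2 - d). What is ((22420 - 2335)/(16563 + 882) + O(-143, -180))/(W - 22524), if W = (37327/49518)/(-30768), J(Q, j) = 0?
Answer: -2040059994336/39910539293858789 ≈ -5.1116e-5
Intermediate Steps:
O(q, d) = 0 (O(q, d) = -2*0 = 0)
W = -37327/1523569824 (W = (37327*(1/49518))*(-1/30768) = (37327/49518)*(-1/30768) = -37327/1523569824 ≈ -2.4500e-5)
((22420 - 2335)/(16563 + 882) + O(-143, -180))/(W - 22524) = ((22420 - 2335)/(16563 + 882) + 0)/(-37327/1523569824 - 22524) = (20085/17445 + 0)/(-34316886753103/1523569824) = (20085*(1/17445) + 0)*(-1523569824/34316886753103) = (1339/1163 + 0)*(-1523569824/34316886753103) = (1339/1163)*(-1523569824/34316886753103) = -2040059994336/39910539293858789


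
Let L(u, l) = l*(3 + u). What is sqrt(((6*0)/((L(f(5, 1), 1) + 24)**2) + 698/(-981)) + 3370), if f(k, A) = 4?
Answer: 2*sqrt(90068662)/327 ≈ 58.046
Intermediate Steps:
sqrt(((6*0)/((L(f(5, 1), 1) + 24)**2) + 698/(-981)) + 3370) = sqrt(((6*0)/((1*(3 + 4) + 24)**2) + 698/(-981)) + 3370) = sqrt((0/((1*7 + 24)**2) + 698*(-1/981)) + 3370) = sqrt((0/((7 + 24)**2) - 698/981) + 3370) = sqrt((0/(31**2) - 698/981) + 3370) = sqrt((0/961 - 698/981) + 3370) = sqrt((0*(1/961) - 698/981) + 3370) = sqrt((0 - 698/981) + 3370) = sqrt(-698/981 + 3370) = sqrt(3305272/981) = 2*sqrt(90068662)/327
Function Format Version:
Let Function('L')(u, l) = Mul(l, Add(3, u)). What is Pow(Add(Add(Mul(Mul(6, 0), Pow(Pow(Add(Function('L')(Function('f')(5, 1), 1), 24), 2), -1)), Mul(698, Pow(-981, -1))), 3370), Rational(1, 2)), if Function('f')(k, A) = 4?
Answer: Mul(Rational(2, 327), Pow(90068662, Rational(1, 2))) ≈ 58.046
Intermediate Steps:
Pow(Add(Add(Mul(Mul(6, 0), Pow(Pow(Add(Function('L')(Function('f')(5, 1), 1), 24), 2), -1)), Mul(698, Pow(-981, -1))), 3370), Rational(1, 2)) = Pow(Add(Add(Mul(Mul(6, 0), Pow(Pow(Add(Mul(1, Add(3, 4)), 24), 2), -1)), Mul(698, Pow(-981, -1))), 3370), Rational(1, 2)) = Pow(Add(Add(Mul(0, Pow(Pow(Add(Mul(1, 7), 24), 2), -1)), Mul(698, Rational(-1, 981))), 3370), Rational(1, 2)) = Pow(Add(Add(Mul(0, Pow(Pow(Add(7, 24), 2), -1)), Rational(-698, 981)), 3370), Rational(1, 2)) = Pow(Add(Add(Mul(0, Pow(Pow(31, 2), -1)), Rational(-698, 981)), 3370), Rational(1, 2)) = Pow(Add(Add(Mul(0, Pow(961, -1)), Rational(-698, 981)), 3370), Rational(1, 2)) = Pow(Add(Add(Mul(0, Rational(1, 961)), Rational(-698, 981)), 3370), Rational(1, 2)) = Pow(Add(Add(0, Rational(-698, 981)), 3370), Rational(1, 2)) = Pow(Add(Rational(-698, 981), 3370), Rational(1, 2)) = Pow(Rational(3305272, 981), Rational(1, 2)) = Mul(Rational(2, 327), Pow(90068662, Rational(1, 2)))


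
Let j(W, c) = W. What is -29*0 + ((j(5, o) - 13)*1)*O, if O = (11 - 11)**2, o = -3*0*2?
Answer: 0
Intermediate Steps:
o = 0 (o = 0*2 = 0)
O = 0 (O = 0**2 = 0)
-29*0 + ((j(5, o) - 13)*1)*O = -29*0 + ((5 - 13)*1)*0 = 0 - 8*1*0 = 0 - 8*0 = 0 + 0 = 0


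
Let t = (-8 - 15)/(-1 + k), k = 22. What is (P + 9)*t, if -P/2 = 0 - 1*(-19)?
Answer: 667/21 ≈ 31.762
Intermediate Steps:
P = -38 (P = -2*(0 - 1*(-19)) = -2*(0 + 19) = -2*19 = -38)
t = -23/21 (t = (-8 - 15)/(-1 + 22) = -23/21 ≈ -1.0952)
(P + 9)*t = (-38 + 9)*(-23/21) = -29*(-23/21) = 667/21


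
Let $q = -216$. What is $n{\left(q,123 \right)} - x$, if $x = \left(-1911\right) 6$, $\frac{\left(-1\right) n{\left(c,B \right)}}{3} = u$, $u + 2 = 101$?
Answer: $11169$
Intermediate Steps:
$u = 99$ ($u = -2 + 101 = 99$)
$n{\left(c,B \right)} = -297$ ($n{\left(c,B \right)} = \left(-3\right) 99 = -297$)
$x = -11466$
$n{\left(q,123 \right)} - x = -297 - -11466 = -297 + 11466 = 11169$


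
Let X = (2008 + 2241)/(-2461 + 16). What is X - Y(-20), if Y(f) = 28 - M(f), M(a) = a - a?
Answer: -72709/2445 ≈ -29.738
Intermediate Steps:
M(a) = 0
X = -4249/2445 (X = 4249/(-2445) = 4249*(-1/2445) = -4249/2445 ≈ -1.7378)
Y(f) = 28 (Y(f) = 28 - 1*0 = 28 + 0 = 28)
X - Y(-20) = -4249/2445 - 1*28 = -4249/2445 - 28 = -72709/2445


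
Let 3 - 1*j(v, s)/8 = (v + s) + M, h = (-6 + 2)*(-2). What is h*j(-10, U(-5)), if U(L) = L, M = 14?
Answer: 256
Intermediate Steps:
h = 8 (h = -4*(-2) = 8)
j(v, s) = -88 - 8*s - 8*v (j(v, s) = 24 - 8*((v + s) + 14) = 24 - 8*((s + v) + 14) = 24 - 8*(14 + s + v) = 24 + (-112 - 8*s - 8*v) = -88 - 8*s - 8*v)
h*j(-10, U(-5)) = 8*(-88 - 8*(-5) - 8*(-10)) = 8*(-88 + 40 + 80) = 8*32 = 256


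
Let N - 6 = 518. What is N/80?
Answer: 131/20 ≈ 6.5500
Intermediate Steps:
N = 524 (N = 6 + 518 = 524)
N/80 = 524/80 = 524*(1/80) = 131/20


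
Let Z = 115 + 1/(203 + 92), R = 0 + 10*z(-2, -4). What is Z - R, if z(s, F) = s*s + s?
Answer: 28026/295 ≈ 95.003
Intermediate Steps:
z(s, F) = s + s² (z(s, F) = s² + s = s + s²)
R = 20 (R = 0 + 10*(-2*(1 - 2)) = 0 + 10*(-2*(-1)) = 0 + 10*2 = 0 + 20 = 20)
Z = 33926/295 (Z = 115 + 1/295 = 33926/295 ≈ 115.00)
Z - R = 33926/295 - 1*20 = 33926/295 - 20 = 28026/295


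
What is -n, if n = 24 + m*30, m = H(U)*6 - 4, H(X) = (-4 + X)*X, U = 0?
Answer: 96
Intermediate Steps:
H(X) = X*(-4 + X)
m = -4 (m = (0*(-4 + 0))*6 - 4 = (0*(-4))*6 - 4 = 0*6 - 4 = 0 - 4 = -4)
n = -96 (n = 24 - 4*30 = 24 - 120 = -96)
-n = -1*(-96) = 96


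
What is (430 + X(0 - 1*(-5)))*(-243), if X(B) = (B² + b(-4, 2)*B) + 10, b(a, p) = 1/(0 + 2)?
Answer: -227205/2 ≈ -1.1360e+5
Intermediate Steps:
b(a, p) = ½ (b(a, p) = 1/2 = ½)
X(B) = 10 + B² + B/2 (X(B) = (B² + B/2) + 10 = 10 + B² + B/2)
(430 + X(0 - 1*(-5)))*(-243) = (430 + (10 + (0 - 1*(-5))² + (0 - 1*(-5))/2))*(-243) = (430 + (10 + (0 + 5)² + (0 + 5)/2))*(-243) = (430 + (10 + 5² + (½)*5))*(-243) = (430 + (10 + 25 + 5/2))*(-243) = (430 + 75/2)*(-243) = (935/2)*(-243) = -227205/2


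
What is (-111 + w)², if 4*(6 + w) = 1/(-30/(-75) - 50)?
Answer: 13472012761/984064 ≈ 13690.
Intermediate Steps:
w = -5957/992 (w = -6 + 1/(4*(-30/(-75) - 50)) = -6 + 1/(4*(-30*(-1/75) - 50)) = -6 + 1/(4*(⅖ - 50)) = -6 + 1/(4*(-248/5)) = -6 + (¼)*(-5/248) = -6 - 5/992 = -5957/992 ≈ -6.0050)
(-111 + w)² = (-111 - 5957/992)² = (-116069/992)² = 13472012761/984064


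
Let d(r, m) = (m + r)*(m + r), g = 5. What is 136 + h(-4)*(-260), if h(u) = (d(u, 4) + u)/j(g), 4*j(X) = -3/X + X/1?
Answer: 11896/11 ≈ 1081.5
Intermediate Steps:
d(r, m) = (m + r)²
j(X) = -3/(4*X) + X/4 (j(X) = (-3/X + X/1)/4 = (-3/X + X*1)/4 = (-3/X + X)/4 = (X - 3/X)/4 = -3/(4*X) + X/4)
h(u) = 10*u/11 + 10*(4 + u)²/11 (h(u) = ((4 + u)² + u)/(((¼)*(-3 + 5²)/5)) = (u + (4 + u)²)/(((¼)*(⅕)*(-3 + 25))) = (u + (4 + u)²)/(((¼)*(⅕)*22)) = (u + (4 + u)²)/(11/10) = (u + (4 + u)²)*(10/11) = 10*u/11 + 10*(4 + u)²/11)
136 + h(-4)*(-260) = 136 + ((10/11)*(-4) + 10*(4 - 4)²/11)*(-260) = 136 + (-40/11 + (10/11)*0²)*(-260) = 136 + (-40/11 + (10/11)*0)*(-260) = 136 + (-40/11 + 0)*(-260) = 136 - 40/11*(-260) = 136 + 10400/11 = 11896/11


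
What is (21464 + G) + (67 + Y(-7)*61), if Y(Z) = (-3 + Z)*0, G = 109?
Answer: 21640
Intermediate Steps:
Y(Z) = 0
(21464 + G) + (67 + Y(-7)*61) = (21464 + 109) + (67 + 0*61) = 21573 + (67 + 0) = 21573 + 67 = 21640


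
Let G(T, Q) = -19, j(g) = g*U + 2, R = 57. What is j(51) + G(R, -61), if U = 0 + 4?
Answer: 187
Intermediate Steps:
U = 4
j(g) = 2 + 4*g (j(g) = g*4 + 2 = 4*g + 2 = 2 + 4*g)
j(51) + G(R, -61) = (2 + 4*51) - 19 = (2 + 204) - 19 = 206 - 19 = 187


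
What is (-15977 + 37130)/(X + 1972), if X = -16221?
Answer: -21153/14249 ≈ -1.4845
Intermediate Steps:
(-15977 + 37130)/(X + 1972) = (-15977 + 37130)/(-16221 + 1972) = 21153/(-14249) = 21153*(-1/14249) = -21153/14249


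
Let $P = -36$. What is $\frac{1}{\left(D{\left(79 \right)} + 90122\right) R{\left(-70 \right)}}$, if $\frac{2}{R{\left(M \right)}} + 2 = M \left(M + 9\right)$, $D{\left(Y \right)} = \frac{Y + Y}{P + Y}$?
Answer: $\frac{45881}{1937702} \approx 0.023678$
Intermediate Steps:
$D{\left(Y \right)} = \frac{2 Y}{-36 + Y}$ ($D{\left(Y \right)} = \frac{Y + Y}{-36 + Y} = \frac{2 Y}{-36 + Y}$)
$R{\left(M \right)} = \frac{2}{-2 + M \left(9 + M\right)}$ ($R{\left(M \right)} = \frac{2}{-2 + M \left(M + 9\right)} = \frac{2}{-2 + M \left(9 + M\right)}$)
$\frac{1}{\left(D{\left(79 \right)} + 90122\right) R{\left(-70 \right)}} = \frac{1}{\left(2 \cdot 79 \frac{1}{-36 + 79} + 90122\right) \frac{2}{-2 + \left(-70\right)^{2} + 9 \left(-70\right)}} = \frac{1}{\left(2 \cdot 79 \cdot \frac{1}{43} + 90122\right) \frac{2}{-2 + 4900 - 630}} = \frac{1}{\left(2 \cdot 79 \cdot \frac{1}{43} + 90122\right) \frac{2}{4268}} = \frac{1}{\left(\frac{158}{43} + 90122\right) 2 \cdot \frac{1}{4268}} = \frac{\frac{1}{\frac{1}{2134}}}{\frac{3875404}{43}} = \frac{43}{3875404} \cdot 2134 = \frac{45881}{1937702}$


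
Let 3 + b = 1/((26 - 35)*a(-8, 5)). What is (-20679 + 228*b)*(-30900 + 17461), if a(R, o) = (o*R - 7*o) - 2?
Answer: 66318468103/231 ≈ 2.8709e+8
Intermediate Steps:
a(R, o) = -2 - 7*o + R*o (a(R, o) = (R*o - 7*o) - 2 = (-7*o + R*o) - 2 = -2 - 7*o + R*o)
b = -2078/693 (b = -3 + 1/((26 - 35)*(-2 - 7*5 - 8*5)) = -3 + 1/((-9)*(-2 - 35 - 40)) = -3 - ⅑/(-77) = -3 - ⅑*(-1/77) = -3 + 1/693 = -2078/693 ≈ -2.9986)
(-20679 + 228*b)*(-30900 + 17461) = (-20679 + 228*(-2078/693))*(-30900 + 17461) = (-20679 - 157928/231)*(-13439) = -4934777/231*(-13439) = 66318468103/231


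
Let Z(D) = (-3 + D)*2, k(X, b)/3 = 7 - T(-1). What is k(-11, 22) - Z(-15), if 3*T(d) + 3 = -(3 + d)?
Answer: 62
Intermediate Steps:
T(d) = -2 - d/3 (T(d) = -1 + (-(3 + d))/3 = -1 + (-3 - d)/3 = -1 + (-1 - d/3) = -2 - d/3)
k(X, b) = 26 (k(X, b) = 3*(7 - (-2 - ⅓*(-1))) = 3*(7 - (-2 + ⅓)) = 3*(7 - 1*(-5/3)) = 3*(7 + 5/3) = 3*(26/3) = 26)
Z(D) = -6 + 2*D
k(-11, 22) - Z(-15) = 26 - (-6 + 2*(-15)) = 26 - (-6 - 30) = 26 - 1*(-36) = 26 + 36 = 62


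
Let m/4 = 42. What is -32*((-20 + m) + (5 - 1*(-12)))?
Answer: -5280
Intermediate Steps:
m = 168 (m = 4*42 = 168)
-32*((-20 + m) + (5 - 1*(-12))) = -32*((-20 + 168) + (5 - 1*(-12))) = -32*(148 + (5 + 12)) = -32*(148 + 17) = -32*165 = -5280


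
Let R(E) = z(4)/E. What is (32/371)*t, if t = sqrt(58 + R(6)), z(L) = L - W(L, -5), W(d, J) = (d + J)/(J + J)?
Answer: 16*sqrt(5865)/1855 ≈ 0.66056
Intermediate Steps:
W(d, J) = (J + d)/(2*J) (W(d, J) = (J + d)/((2*J)) = (J + d)*(1/(2*J)) = (J + d)/(2*J))
z(L) = -1/2 + 11*L/10 (z(L) = L - (-5 + L)/(2*(-5)) = L - (-1)*(-5 + L)/(2*5) = L - (1/2 - L/10) = L + (-1/2 + L/10) = -1/2 + 11*L/10)
R(E) = 39/(10*E) (R(E) = (-1/2 + (11/10)*4)/E = (-1/2 + 22/5)/E = 39/(10*E))
t = sqrt(5865)/10 (t = sqrt(58 + (39/10)/6) = sqrt(58 + (39/10)*(1/6)) = sqrt(58 + 13/20) = sqrt(1173/20) = sqrt(5865)/10 ≈ 7.6583)
(32/371)*t = (32/371)*(sqrt(5865)/10) = (32*(1/371))*(sqrt(5865)/10) = 32*(sqrt(5865)/10)/371 = 16*sqrt(5865)/1855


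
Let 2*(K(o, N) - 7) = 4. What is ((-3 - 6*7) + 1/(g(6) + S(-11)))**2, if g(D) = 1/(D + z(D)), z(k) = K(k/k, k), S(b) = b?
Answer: 54686025/26896 ≈ 2033.2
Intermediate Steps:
K(o, N) = 9 (K(o, N) = 7 + (1/2)*4 = 7 + 2 = 9)
z(k) = 9
g(D) = 1/(9 + D) (g(D) = 1/(D + 9) = 1/(9 + D))
((-3 - 6*7) + 1/(g(6) + S(-11)))**2 = ((-3 - 6*7) + 1/(1/(9 + 6) - 11))**2 = ((-3 - 42) + 1/(1/15 - 11))**2 = (-45 + 1/(1/15 - 11))**2 = (-45 + 1/(-164/15))**2 = (-45 - 15/164)**2 = (-7395/164)**2 = 54686025/26896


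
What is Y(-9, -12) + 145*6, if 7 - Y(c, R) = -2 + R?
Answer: 891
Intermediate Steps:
Y(c, R) = 9 - R (Y(c, R) = 7 - (-2 + R) = 7 + (2 - R) = 9 - R)
Y(-9, -12) + 145*6 = (9 - 1*(-12)) + 145*6 = (9 + 12) + 870 = 21 + 870 = 891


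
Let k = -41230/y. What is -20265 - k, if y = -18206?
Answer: -184492910/9103 ≈ -20267.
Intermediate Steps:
k = 20615/9103 (k = -41230/(-18206) = -41230*(-1/18206) = 20615/9103 ≈ 2.2646)
-20265 - k = -20265 - 1*20615/9103 = -20265 - 20615/9103 = -184492910/9103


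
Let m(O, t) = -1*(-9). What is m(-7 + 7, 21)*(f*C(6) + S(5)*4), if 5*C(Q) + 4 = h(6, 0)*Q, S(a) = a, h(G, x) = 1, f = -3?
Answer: 846/5 ≈ 169.20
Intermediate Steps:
C(Q) = -⅘ + Q/5 (C(Q) = -⅘ + (1*Q)/5 = -⅘ + Q/5)
m(O, t) = 9
m(-7 + 7, 21)*(f*C(6) + S(5)*4) = 9*(-3*(-⅘ + (⅕)*6) + 5*4) = 9*(-3*(-⅘ + 6/5) + 20) = 9*(-3*⅖ + 20) = 9*(-6/5 + 20) = 9*(94/5) = 846/5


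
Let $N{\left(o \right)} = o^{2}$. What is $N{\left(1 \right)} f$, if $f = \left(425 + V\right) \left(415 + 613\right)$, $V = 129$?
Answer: $569512$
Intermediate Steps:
$f = 569512$ ($f = \left(425 + 129\right) \left(415 + 613\right) = 554 \cdot 1028 = 569512$)
$N{\left(1 \right)} f = 1^{2} \cdot 569512 = 1 \cdot 569512 = 569512$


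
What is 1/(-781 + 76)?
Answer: -1/705 ≈ -0.0014184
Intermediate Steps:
1/(-781 + 76) = 1/(-705) = -1/705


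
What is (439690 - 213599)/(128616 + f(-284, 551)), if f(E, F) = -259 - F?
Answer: 226091/127806 ≈ 1.7690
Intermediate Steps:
(439690 - 213599)/(128616 + f(-284, 551)) = (439690 - 213599)/(128616 + (-259 - 1*551)) = 226091/(128616 + (-259 - 551)) = 226091/(128616 - 810) = 226091/127806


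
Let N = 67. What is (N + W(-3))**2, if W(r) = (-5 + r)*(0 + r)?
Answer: 8281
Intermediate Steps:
W(r) = r*(-5 + r) (W(r) = (-5 + r)*r = r*(-5 + r))
(N + W(-3))**2 = (67 - 3*(-5 - 3))**2 = (67 - 3*(-8))**2 = (67 + 24)**2 = 91**2 = 8281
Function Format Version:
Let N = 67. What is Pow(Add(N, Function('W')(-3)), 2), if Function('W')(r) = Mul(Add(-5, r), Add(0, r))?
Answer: 8281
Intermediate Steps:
Function('W')(r) = Mul(r, Add(-5, r)) (Function('W')(r) = Mul(Add(-5, r), r) = Mul(r, Add(-5, r)))
Pow(Add(N, Function('W')(-3)), 2) = Pow(Add(67, Mul(-3, Add(-5, -3))), 2) = Pow(Add(67, Mul(-3, -8)), 2) = Pow(Add(67, 24), 2) = Pow(91, 2) = 8281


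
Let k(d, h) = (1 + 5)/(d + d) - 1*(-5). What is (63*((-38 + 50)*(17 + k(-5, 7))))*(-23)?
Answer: -1860516/5 ≈ -3.7210e+5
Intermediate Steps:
k(d, h) = 5 + 3/d (k(d, h) = 6/((2*d)) + 5 = 6*(1/(2*d)) + 5 = 3/d + 5 = 5 + 3/d)
(63*((-38 + 50)*(17 + k(-5, 7))))*(-23) = (63*((-38 + 50)*(17 + (5 + 3/(-5)))))*(-23) = (63*(12*(17 + (5 + 3*(-1/5)))))*(-23) = (63*(12*(17 + (5 - 3/5))))*(-23) = (63*(12*(17 + 22/5)))*(-23) = (63*(12*(107/5)))*(-23) = (63*(1284/5))*(-23) = (80892/5)*(-23) = -1860516/5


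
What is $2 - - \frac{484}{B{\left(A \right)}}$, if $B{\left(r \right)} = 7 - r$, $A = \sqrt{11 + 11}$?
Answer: $\frac{3442}{27} + \frac{484 \sqrt{22}}{27} \approx 211.56$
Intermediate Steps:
$A = \sqrt{22} \approx 4.6904$
$2 - - \frac{484}{B{\left(A \right)}} = 2 - - \frac{484}{7 - \sqrt{22}} = 2 + \frac{484}{7 - \sqrt{22}}$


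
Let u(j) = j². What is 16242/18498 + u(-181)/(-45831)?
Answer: 23062354/141296973 ≈ 0.16322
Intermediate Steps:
16242/18498 + u(-181)/(-45831) = 16242/18498 + (-181)²/(-45831) = 16242*(1/18498) + 32761*(-1/45831) = 2707/3083 - 32761/45831 = 23062354/141296973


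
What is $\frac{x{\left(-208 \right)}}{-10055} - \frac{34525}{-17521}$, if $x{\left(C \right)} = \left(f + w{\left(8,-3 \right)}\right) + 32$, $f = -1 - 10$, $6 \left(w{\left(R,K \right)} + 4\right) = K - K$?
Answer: $\frac{346851018}{176173655} \approx 1.9688$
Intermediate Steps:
$w{\left(R,K \right)} = -4$ ($w{\left(R,K \right)} = -4 + \frac{K - K}{6} = -4 + \frac{1}{6} \cdot 0 = -4 + 0 = -4$)
$f = -11$ ($f = -1 - 10 = -11$)
$x{\left(C \right)} = 17$ ($x{\left(C \right)} = \left(-11 - 4\right) + 32 = -15 + 32 = 17$)
$\frac{x{\left(-208 \right)}}{-10055} - \frac{34525}{-17521} = \frac{17}{-10055} - \frac{34525}{-17521} = 17 \left(- \frac{1}{10055}\right) - - \frac{34525}{17521} = - \frac{17}{10055} + \frac{34525}{17521} = \frac{346851018}{176173655}$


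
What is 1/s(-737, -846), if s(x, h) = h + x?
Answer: -1/1583 ≈ -0.00063171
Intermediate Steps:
1/s(-737, -846) = 1/(-846 - 737) = 1/(-1583) = -1/1583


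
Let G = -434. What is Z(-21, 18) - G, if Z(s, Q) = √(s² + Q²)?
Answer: 434 + 3*√85 ≈ 461.66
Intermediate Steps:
Z(s, Q) = √(Q² + s²)
Z(-21, 18) - G = √(18² + (-21)²) - 1*(-434) = √(324 + 441) + 434 = √765 + 434 = 3*√85 + 434 = 434 + 3*√85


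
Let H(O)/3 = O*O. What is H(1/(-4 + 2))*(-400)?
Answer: -300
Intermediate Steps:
H(O) = 3*O**2 (H(O) = 3*(O*O) = 3*O**2)
H(1/(-4 + 2))*(-400) = (3*(1/(-4 + 2))**2)*(-400) = (3*(1/(-2))**2)*(-400) = (3*(-1/2)**2)*(-400) = (3*(1/4))*(-400) = (3/4)*(-400) = -300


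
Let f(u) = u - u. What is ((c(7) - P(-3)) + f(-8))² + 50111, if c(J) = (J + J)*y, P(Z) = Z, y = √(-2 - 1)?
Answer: 49532 + 84*I*√3 ≈ 49532.0 + 145.49*I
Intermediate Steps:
y = I*√3 (y = √(-3) = I*√3 ≈ 1.732*I)
f(u) = 0
c(J) = 2*I*J*√3 (c(J) = (J + J)*(I*√3) = (2*J)*(I*√3) = 2*I*J*√3)
((c(7) - P(-3)) + f(-8))² + 50111 = ((2*I*7*√3 - 1*(-3)) + 0)² + 50111 = ((14*I*√3 + 3) + 0)² + 50111 = ((3 + 14*I*√3) + 0)² + 50111 = (3 + 14*I*√3)² + 50111 = 50111 + (3 + 14*I*√3)²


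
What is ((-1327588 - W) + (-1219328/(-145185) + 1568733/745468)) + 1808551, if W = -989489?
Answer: 159149291257860269/108230771580 ≈ 1.4705e+6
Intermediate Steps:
((-1327588 - W) + (-1219328/(-145185) + 1568733/745468)) + 1808551 = ((-1327588 - 1*(-989489)) + (-1219328/(-145185) + 1568733/745468)) + 1808551 = ((-1327588 + 989489) + (-1219328*(-1/145185) + 1568733*(1/745468))) + 1808551 = (-338099 + (1219328/145185 + 1568733/745468)) + 1808551 = (-338099 + 1136726506109/108230771580) + 1808551 = -36591578913920311/108230771580 + 1808551 = 159149291257860269/108230771580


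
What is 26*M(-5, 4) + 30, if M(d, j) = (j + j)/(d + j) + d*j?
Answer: -698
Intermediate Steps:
M(d, j) = d*j + 2*j/(d + j) (M(d, j) = (2*j)/(d + j) + d*j = 2*j/(d + j) + d*j = d*j + 2*j/(d + j))
26*M(-5, 4) + 30 = 26*(4*(2 + (-5)² - 5*4)/(-5 + 4)) + 30 = 26*(4*(2 + 25 - 20)/(-1)) + 30 = 26*(4*(-1)*7) + 30 = 26*(-28) + 30 = -728 + 30 = -698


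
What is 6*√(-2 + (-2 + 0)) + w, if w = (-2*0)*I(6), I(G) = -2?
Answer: 12*I ≈ 12.0*I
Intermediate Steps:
w = 0 (w = -2*0*(-2) = 0*(-2) = 0)
6*√(-2 + (-2 + 0)) + w = 6*√(-2 + (-2 + 0)) + 0 = 6*√(-2 - 2) + 0 = 6*√(-4) + 0 = 6*(2*I) + 0 = 12*I + 0 = 12*I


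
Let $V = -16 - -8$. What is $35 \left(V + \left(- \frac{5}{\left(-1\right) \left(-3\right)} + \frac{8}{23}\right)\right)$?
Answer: $- \frac{22505}{69} \approx -326.16$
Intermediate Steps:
$V = -8$ ($V = -16 + 8 = -8$)
$35 \left(V + \left(- \frac{5}{\left(-1\right) \left(-3\right)} + \frac{8}{23}\right)\right) = 35 \left(-8 + \left(- \frac{5}{\left(-1\right) \left(-3\right)} + \frac{8}{23}\right)\right) = 35 \left(-8 + \left(- \frac{5}{3} + 8 \cdot \frac{1}{23}\right)\right) = 35 \left(-8 + \left(\left(-5\right) \frac{1}{3} + \frac{8}{23}\right)\right) = 35 \left(-8 + \left(- \frac{5}{3} + \frac{8}{23}\right)\right) = 35 \left(-8 - \frac{91}{69}\right) = 35 \left(- \frac{643}{69}\right) = - \frac{22505}{69}$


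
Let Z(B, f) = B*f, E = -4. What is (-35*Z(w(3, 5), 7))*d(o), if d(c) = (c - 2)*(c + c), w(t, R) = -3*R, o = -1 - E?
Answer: 22050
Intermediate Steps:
o = 3 (o = -1 - 1*(-4) = -1 + 4 = 3)
d(c) = 2*c*(-2 + c) (d(c) = (-2 + c)*(2*c) = 2*c*(-2 + c))
(-35*Z(w(3, 5), 7))*d(o) = (-35*(-3*5)*7)*(2*3*(-2 + 3)) = (-(-525)*7)*(2*3*1) = -35*(-105)*6 = 3675*6 = 22050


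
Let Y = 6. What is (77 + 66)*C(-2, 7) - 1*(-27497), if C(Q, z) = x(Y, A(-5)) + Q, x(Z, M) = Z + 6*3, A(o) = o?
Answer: 30643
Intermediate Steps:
x(Z, M) = 18 + Z (x(Z, M) = Z + 18 = 18 + Z)
C(Q, z) = 24 + Q (C(Q, z) = (18 + 6) + Q = 24 + Q)
(77 + 66)*C(-2, 7) - 1*(-27497) = (77 + 66)*(24 - 2) - 1*(-27497) = 143*22 + 27497 = 3146 + 27497 = 30643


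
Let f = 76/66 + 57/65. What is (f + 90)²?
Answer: 38967154801/4601025 ≈ 8469.2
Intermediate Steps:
f = 4351/2145 (f = 76*(1/66) + 57*(1/65) = 38/33 + 57/65 = 4351/2145 ≈ 2.0284)
(f + 90)² = (4351/2145 + 90)² = (197401/2145)² = 38967154801/4601025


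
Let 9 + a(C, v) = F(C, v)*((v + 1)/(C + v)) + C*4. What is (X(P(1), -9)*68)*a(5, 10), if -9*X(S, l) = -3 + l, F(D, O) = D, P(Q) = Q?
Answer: 11968/9 ≈ 1329.8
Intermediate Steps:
X(S, l) = ⅓ - l/9 (X(S, l) = -(-3 + l)/9 = ⅓ - l/9)
a(C, v) = -9 + 4*C + C*(1 + v)/(C + v) (a(C, v) = -9 + (C*((v + 1)/(C + v)) + C*4) = -9 + (C*((1 + v)/(C + v)) + 4*C) = -9 + (C*(1 + v)/(C + v) + 4*C) = -9 + (4*C + C*(1 + v)/(C + v)) = -9 + 4*C + C*(1 + v)/(C + v))
(X(P(1), -9)*68)*a(5, 10) = ((⅓ - ⅑*(-9))*68)*((-9*10 - 8*5 + 4*5² + 5*5*10)/(5 + 10)) = ((⅓ + 1)*68)*((-90 - 40 + 4*25 + 250)/15) = ((4/3)*68)*((-90 - 40 + 100 + 250)/15) = 272*((1/15)*220)/3 = (272/3)*(44/3) = 11968/9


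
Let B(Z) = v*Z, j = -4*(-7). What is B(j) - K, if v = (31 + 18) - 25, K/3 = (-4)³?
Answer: 864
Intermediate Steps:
K = -192 (K = 3*(-4)³ = 3*(-64) = -192)
v = 24 (v = 49 - 25 = 24)
j = 28
B(Z) = 24*Z
B(j) - K = 24*28 - 1*(-192) = 672 + 192 = 864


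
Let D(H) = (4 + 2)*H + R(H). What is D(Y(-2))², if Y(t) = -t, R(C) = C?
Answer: 196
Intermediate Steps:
D(H) = 7*H (D(H) = (4 + 2)*H + H = 6*H + H = 7*H)
D(Y(-2))² = (7*(-1*(-2)))² = (7*2)² = 14² = 196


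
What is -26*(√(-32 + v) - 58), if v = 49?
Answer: 1508 - 26*√17 ≈ 1400.8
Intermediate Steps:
-26*(√(-32 + v) - 58) = -26*(√(-32 + 49) - 58) = -26*(√17 - 58) = -26*(-58 + √17) = 1508 - 26*√17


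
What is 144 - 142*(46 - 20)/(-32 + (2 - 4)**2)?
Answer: 1931/7 ≈ 275.86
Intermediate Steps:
144 - 142*(46 - 20)/(-32 + (2 - 4)**2) = 144 - 3692/(-32 + (-2)**2) = 144 - 3692/(-32 + 4) = 144 - 3692/(-28) = 144 - 3692*(-1)/28 = 144 - 142*(-13/14) = 144 + 923/7 = 1931/7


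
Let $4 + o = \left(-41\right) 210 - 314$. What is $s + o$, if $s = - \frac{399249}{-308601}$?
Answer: $- \frac{306087831}{34289} \approx -8926.7$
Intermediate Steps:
$s = \frac{44361}{34289}$ ($s = \left(-399249\right) \left(- \frac{1}{308601}\right) = \frac{44361}{34289} \approx 1.2937$)
$o = -8928$ ($o = -4 - 8924 = -8928$)
$s + o = \frac{44361}{34289} - 8928 = - \frac{306087831}{34289}$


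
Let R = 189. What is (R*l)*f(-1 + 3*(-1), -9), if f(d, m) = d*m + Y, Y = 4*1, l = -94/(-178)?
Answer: 355320/89 ≈ 3992.4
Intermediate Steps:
l = 47/89 (l = -94*(-1/178) = 47/89 ≈ 0.52809)
Y = 4
f(d, m) = 4 + d*m (f(d, m) = d*m + 4 = 4 + d*m)
(R*l)*f(-1 + 3*(-1), -9) = (189*(47/89))*(4 + (-1 + 3*(-1))*(-9)) = 8883*(4 + (-1 - 3)*(-9))/89 = 8883*(4 - 4*(-9))/89 = 8883*(4 + 36)/89 = (8883/89)*40 = 355320/89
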